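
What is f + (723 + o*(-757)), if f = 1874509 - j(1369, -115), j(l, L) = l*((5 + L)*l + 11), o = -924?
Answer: 208717351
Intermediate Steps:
j(l, L) = l*(11 + l*(5 + L)) (j(l, L) = l*(l*(5 + L) + 11) = l*(11 + l*(5 + L)))
f = 208017160 (f = 1874509 - 1369*(11 + 5*1369 - 115*1369) = 1874509 - 1369*(11 + 6845 - 157435) = 1874509 - 1369*(-150579) = 1874509 - 1*(-206142651) = 1874509 + 206142651 = 208017160)
f + (723 + o*(-757)) = 208017160 + (723 - 924*(-757)) = 208017160 + (723 + 699468) = 208017160 + 700191 = 208717351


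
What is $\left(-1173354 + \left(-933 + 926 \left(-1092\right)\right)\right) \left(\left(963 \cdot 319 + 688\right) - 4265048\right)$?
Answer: $8648296636077$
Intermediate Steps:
$\left(-1173354 + \left(-933 + 926 \left(-1092\right)\right)\right) \left(\left(963 \cdot 319 + 688\right) - 4265048\right) = \left(-1173354 - 1012125\right) \left(\left(307197 + 688\right) - 4265048\right) = \left(-1173354 - 1012125\right) \left(307885 - 4265048\right) = \left(-2185479\right) \left(-3957163\right) = 8648296636077$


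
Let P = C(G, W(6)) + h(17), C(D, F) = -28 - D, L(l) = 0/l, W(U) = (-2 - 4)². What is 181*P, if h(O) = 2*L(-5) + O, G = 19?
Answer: -5430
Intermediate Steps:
W(U) = 36 (W(U) = (-6)² = 36)
L(l) = 0
h(O) = O (h(O) = 2*0 + O = 0 + O = O)
P = -30 (P = (-28 - 1*19) + 17 = (-28 - 19) + 17 = -47 + 17 = -30)
181*P = 181*(-30) = -5430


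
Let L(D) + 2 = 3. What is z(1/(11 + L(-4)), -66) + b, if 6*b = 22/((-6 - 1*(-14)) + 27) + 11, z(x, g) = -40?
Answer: -7993/210 ≈ -38.062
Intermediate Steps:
L(D) = 1 (L(D) = -2 + 3 = 1)
b = 407/210 (b = (22/((-6 - 1*(-14)) + 27) + 11)/6 = (22/((-6 + 14) + 27) + 11)/6 = (22/(8 + 27) + 11)/6 = (22/35 + 11)/6 = (⅙)*(407/35) = 407/210 ≈ 1.9381)
z(1/(11 + L(-4)), -66) + b = -40 + 407/210 = -7993/210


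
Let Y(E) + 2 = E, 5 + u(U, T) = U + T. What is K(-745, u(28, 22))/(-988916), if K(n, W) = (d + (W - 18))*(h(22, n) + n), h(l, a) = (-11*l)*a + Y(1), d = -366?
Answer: 15216354/247229 ≈ 61.548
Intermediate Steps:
u(U, T) = -5 + T + U (u(U, T) = -5 + (U + T) = -5 + (T + U) = -5 + T + U)
Y(E) = -2 + E
h(l, a) = -1 - 11*a*l (h(l, a) = (-11*l)*a + (-2 + 1) = -11*a*l - 1 = -1 - 11*a*l)
K(n, W) = (-1 - 241*n)*(-384 + W) (K(n, W) = (-366 + (W - 18))*((-1 - 11*n*22) + n) = (-366 + (-18 + W))*((-1 - 242*n) + n) = (-384 + W)*(-1 - 241*n) = (-1 - 241*n)*(-384 + W))
K(-745, u(28, 22))/(-988916) = (384 - (-5 + 22 + 28) + 92544*(-745) - 241*(-5 + 22 + 28)*(-745))/(-988916) = (384 - 1*45 - 68945280 - 241*45*(-745))*(-1/988916) = (384 - 45 - 68945280 + 8079525)*(-1/988916) = -60865416*(-1/988916) = 15216354/247229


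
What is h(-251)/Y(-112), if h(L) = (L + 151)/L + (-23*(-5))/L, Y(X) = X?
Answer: 15/28112 ≈ 0.00053358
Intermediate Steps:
h(L) = 115/L + (151 + L)/L (h(L) = (151 + L)/L + 115/L = 115/L + (151 + L)/L)
h(-251)/Y(-112) = ((266 - 251)/(-251))/(-112) = -1/251*15*(-1/112) = -15/251*(-1/112) = 15/28112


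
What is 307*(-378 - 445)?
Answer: -252661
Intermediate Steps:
307*(-378 - 445) = 307*(-823) = -252661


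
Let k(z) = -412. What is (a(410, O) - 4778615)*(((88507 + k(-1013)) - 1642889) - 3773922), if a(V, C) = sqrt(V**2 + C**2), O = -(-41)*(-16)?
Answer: 25463882208340 - 436954712*sqrt(89) ≈ 2.5460e+13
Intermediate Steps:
O = -656 (O = -1*656 = -656)
a(V, C) = sqrt(C**2 + V**2)
(a(410, O) - 4778615)*(((88507 + k(-1013)) - 1642889) - 3773922) = (sqrt((-656)**2 + 410**2) - 4778615)*(((88507 - 412) - 1642889) - 3773922) = (sqrt(430336 + 168100) - 4778615)*((88095 - 1642889) - 3773922) = (sqrt(598436) - 4778615)*(-1554794 - 3773922) = (82*sqrt(89) - 4778615)*(-5328716) = (-4778615 + 82*sqrt(89))*(-5328716) = 25463882208340 - 436954712*sqrt(89)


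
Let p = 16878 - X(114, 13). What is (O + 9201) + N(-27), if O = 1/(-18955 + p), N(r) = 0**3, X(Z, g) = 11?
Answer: 19211687/2088 ≈ 9201.0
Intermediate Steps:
p = 16867 (p = 16878 - 1*11 = 16878 - 11 = 16867)
N(r) = 0
O = -1/2088 (O = 1/(-18955 + 16867) = 1/(-2088) = -1/2088 ≈ -0.00047893)
(O + 9201) + N(-27) = (-1/2088 + 9201) + 0 = 19211687/2088 + 0 = 19211687/2088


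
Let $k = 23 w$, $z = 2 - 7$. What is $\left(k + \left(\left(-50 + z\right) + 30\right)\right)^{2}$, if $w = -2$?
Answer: $5041$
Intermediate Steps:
$z = -5$
$k = -46$ ($k = 23 \left(-2\right) = -46$)
$\left(k + \left(\left(-50 + z\right) + 30\right)\right)^{2} = \left(-46 + \left(\left(-50 - 5\right) + 30\right)\right)^{2} = \left(-46 + \left(-55 + 30\right)\right)^{2} = \left(-46 - 25\right)^{2} = \left(-71\right)^{2} = 5041$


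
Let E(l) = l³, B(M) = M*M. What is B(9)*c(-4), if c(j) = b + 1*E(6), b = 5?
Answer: 17901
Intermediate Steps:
B(M) = M²
c(j) = 221 (c(j) = 5 + 1*6³ = 5 + 1*216 = 5 + 216 = 221)
B(9)*c(-4) = 9²*221 = 81*221 = 17901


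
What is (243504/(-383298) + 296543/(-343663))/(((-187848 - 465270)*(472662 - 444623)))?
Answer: 32891275661/402042767171447979258 ≈ 8.1810e-11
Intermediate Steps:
(243504/(-383298) + 296543/(-343663))/(((-187848 - 465270)*(472662 - 444623))) = (243504*(-1/383298) + 296543*(-1/343663))/((-653118*28039)) = (-40584/63883 - 296543/343663)/(-18312775602) = -32891275661/21954223429*(-1/18312775602) = 32891275661/402042767171447979258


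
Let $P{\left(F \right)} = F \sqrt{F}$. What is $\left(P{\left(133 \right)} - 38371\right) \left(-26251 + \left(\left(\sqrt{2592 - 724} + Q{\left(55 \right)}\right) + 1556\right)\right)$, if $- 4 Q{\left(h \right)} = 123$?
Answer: $\frac{\left(38371 - 133 \sqrt{133}\right) \left(98903 - 8 \sqrt{467}\right)}{4} \approx 9.0923 \cdot 10^{8}$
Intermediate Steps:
$P{\left(F \right)} = F^{\frac{3}{2}}$
$Q{\left(h \right)} = - \frac{123}{4}$ ($Q{\left(h \right)} = \left(- \frac{1}{4}\right) 123 = - \frac{123}{4}$)
$\left(P{\left(133 \right)} - 38371\right) \left(-26251 + \left(\left(\sqrt{2592 - 724} + Q{\left(55 \right)}\right) + 1556\right)\right) = \left(133^{\frac{3}{2}} - 38371\right) \left(-26251 + \left(\left(\sqrt{2592 - 724} - \frac{123}{4}\right) + 1556\right)\right) = \left(133 \sqrt{133} - 38371\right) \left(-26251 + \left(\left(\sqrt{1868} - \frac{123}{4}\right) + 1556\right)\right) = \left(-38371 + 133 \sqrt{133}\right) \left(-26251 + \left(\left(2 \sqrt{467} - \frac{123}{4}\right) + 1556\right)\right) = \left(-38371 + 133 \sqrt{133}\right) \left(-26251 + \left(\left(- \frac{123}{4} + 2 \sqrt{467}\right) + 1556\right)\right) = \left(-38371 + 133 \sqrt{133}\right) \left(-26251 + \left(\frac{6101}{4} + 2 \sqrt{467}\right)\right) = \left(-38371 + 133 \sqrt{133}\right) \left(- \frac{98903}{4} + 2 \sqrt{467}\right)$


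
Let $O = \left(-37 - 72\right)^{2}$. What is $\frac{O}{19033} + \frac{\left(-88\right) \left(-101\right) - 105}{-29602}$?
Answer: $\frac{184534523}{563414866} \approx 0.32753$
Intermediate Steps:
$O = 11881$ ($O = \left(-109\right)^{2} = 11881$)
$\frac{O}{19033} + \frac{\left(-88\right) \left(-101\right) - 105}{-29602} = \frac{11881}{19033} + \frac{\left(-88\right) \left(-101\right) - 105}{-29602} = 11881 \cdot \frac{1}{19033} + \left(8888 - 105\right) \left(- \frac{1}{29602}\right) = \frac{11881}{19033} + 8783 \left(- \frac{1}{29602}\right) = \frac{11881}{19033} - \frac{8783}{29602} = \frac{184534523}{563414866}$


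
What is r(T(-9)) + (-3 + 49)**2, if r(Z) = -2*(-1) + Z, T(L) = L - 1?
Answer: 2108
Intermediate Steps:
T(L) = -1 + L
r(Z) = 2 + Z
r(T(-9)) + (-3 + 49)**2 = (2 + (-1 - 9)) + (-3 + 49)**2 = (2 - 10) + 46**2 = -8 + 2116 = 2108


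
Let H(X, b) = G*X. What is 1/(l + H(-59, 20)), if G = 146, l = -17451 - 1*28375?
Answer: -1/54440 ≈ -1.8369e-5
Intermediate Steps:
l = -45826 (l = -17451 - 28375 = -45826)
H(X, b) = 146*X
1/(l + H(-59, 20)) = 1/(-45826 + 146*(-59)) = 1/(-45826 - 8614) = 1/(-54440) = -1/54440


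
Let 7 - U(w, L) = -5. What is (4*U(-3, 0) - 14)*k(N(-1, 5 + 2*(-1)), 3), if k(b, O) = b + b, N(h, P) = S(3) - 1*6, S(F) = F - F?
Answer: -408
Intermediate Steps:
U(w, L) = 12 (U(w, L) = 7 - 1*(-5) = 7 + 5 = 12)
S(F) = 0
N(h, P) = -6 (N(h, P) = 0 - 1*6 = 0 - 6 = -6)
k(b, O) = 2*b
(4*U(-3, 0) - 14)*k(N(-1, 5 + 2*(-1)), 3) = (4*12 - 14)*(2*(-6)) = (48 - 14)*(-12) = 34*(-12) = -408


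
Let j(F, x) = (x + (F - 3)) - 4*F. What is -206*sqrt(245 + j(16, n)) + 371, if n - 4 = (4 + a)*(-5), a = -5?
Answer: 371 - 206*sqrt(203) ≈ -2564.0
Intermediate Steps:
n = 9 (n = 4 + (4 - 5)*(-5) = 4 - 1*(-5) = 4 + 5 = 9)
j(F, x) = -3 + x - 3*F (j(F, x) = (x + (-3 + F)) - 4*F = (-3 + F + x) - 4*F = -3 + x - 3*F)
-206*sqrt(245 + j(16, n)) + 371 = -206*sqrt(245 + (-3 + 9 - 3*16)) + 371 = -206*sqrt(245 + (-3 + 9 - 48)) + 371 = -206*sqrt(245 - 42) + 371 = -206*sqrt(203) + 371 = 371 - 206*sqrt(203)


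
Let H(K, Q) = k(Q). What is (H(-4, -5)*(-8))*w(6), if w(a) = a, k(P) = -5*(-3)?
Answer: -720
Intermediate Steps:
k(P) = 15
H(K, Q) = 15
(H(-4, -5)*(-8))*w(6) = (15*(-8))*6 = -120*6 = -720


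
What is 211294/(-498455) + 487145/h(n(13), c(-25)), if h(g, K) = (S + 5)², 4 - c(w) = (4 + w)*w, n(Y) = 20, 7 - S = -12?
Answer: 242698155631/287110080 ≈ 845.31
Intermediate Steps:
S = 19 (S = 7 - 1*(-12) = 7 + 12 = 19)
c(w) = 4 - w*(4 + w) (c(w) = 4 - (4 + w)*w = 4 - w*(4 + w))
h(g, K) = 576 (h(g, K) = (19 + 5)² = 24² = 576)
211294/(-498455) + 487145/h(n(13), c(-25)) = 211294/(-498455) + 487145/576 = 211294*(-1/498455) + 487145*(1/576) = -211294/498455 + 487145/576 = 242698155631/287110080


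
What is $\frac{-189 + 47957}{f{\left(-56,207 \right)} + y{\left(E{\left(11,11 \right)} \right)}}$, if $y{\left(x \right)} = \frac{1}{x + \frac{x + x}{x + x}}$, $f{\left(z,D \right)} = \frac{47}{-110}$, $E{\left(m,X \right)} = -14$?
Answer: $- \frac{9758320}{103} \approx -94741.0$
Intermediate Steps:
$f{\left(z,D \right)} = - \frac{47}{110}$ ($f{\left(z,D \right)} = 47 \left(- \frac{1}{110}\right) = - \frac{47}{110}$)
$y{\left(x \right)} = \frac{1}{1 + x}$ ($y{\left(x \right)} = \frac{1}{x + \frac{2 x}{2 x}} = \frac{1}{x + 2 x \frac{1}{2 x}} = \frac{1}{x + 1} = \frac{1}{1 + x}$)
$\frac{-189 + 47957}{f{\left(-56,207 \right)} + y{\left(E{\left(11,11 \right)} \right)}} = \frac{-189 + 47957}{- \frac{47}{110} + \frac{1}{1 - 14}} = \frac{47768}{- \frac{47}{110} + \frac{1}{-13}} = \frac{47768}{- \frac{47}{110} - \frac{1}{13}} = \frac{47768}{- \frac{721}{1430}} = 47768 \left(- \frac{1430}{721}\right) = - \frac{9758320}{103}$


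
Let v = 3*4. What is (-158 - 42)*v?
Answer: -2400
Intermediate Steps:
v = 12
(-158 - 42)*v = (-158 - 42)*12 = -200*12 = -2400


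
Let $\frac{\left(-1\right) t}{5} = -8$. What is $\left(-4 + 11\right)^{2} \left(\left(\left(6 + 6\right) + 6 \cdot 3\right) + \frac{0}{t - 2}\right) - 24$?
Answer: $1446$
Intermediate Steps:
$t = 40$ ($t = \left(-5\right) \left(-8\right) = 40$)
$\left(-4 + 11\right)^{2} \left(\left(\left(6 + 6\right) + 6 \cdot 3\right) + \frac{0}{t - 2}\right) - 24 = \left(-4 + 11\right)^{2} \left(\left(\left(6 + 6\right) + 6 \cdot 3\right) + \frac{0}{40 - 2}\right) - 24 = 7^{2} \left(\left(12 + 18\right) + \frac{0}{38}\right) - 24 = 49 \left(30 + 0 \cdot \frac{1}{38}\right) - 24 = 49 \left(30 + 0\right) - 24 = 49 \cdot 30 - 24 = 1470 - 24 = 1446$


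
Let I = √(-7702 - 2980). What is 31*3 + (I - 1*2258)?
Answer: -2165 + 7*I*√218 ≈ -2165.0 + 103.35*I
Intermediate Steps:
I = 7*I*√218 (I = √(-10682) = 7*I*√218 ≈ 103.35*I)
31*3 + (I - 1*2258) = 31*3 + (7*I*√218 - 1*2258) = 93 + (7*I*√218 - 2258) = 93 + (-2258 + 7*I*√218) = -2165 + 7*I*√218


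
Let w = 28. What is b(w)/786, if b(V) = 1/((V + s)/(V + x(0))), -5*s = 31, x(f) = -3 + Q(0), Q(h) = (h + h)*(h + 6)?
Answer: 125/85674 ≈ 0.0014590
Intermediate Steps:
Q(h) = 2*h*(6 + h) (Q(h) = (2*h)*(6 + h) = 2*h*(6 + h))
x(f) = -3 (x(f) = -3 + 2*0*(6 + 0) = -3 + 2*0*6 = -3 + 0 = -3)
s = -31/5 (s = -⅕*31 = -31/5 ≈ -6.2000)
b(V) = (-3 + V)/(-31/5 + V) (b(V) = 1/((V - 31/5)/(V - 3)) = 1/((-31/5 + V)/(-3 + V)) = (-3 + V)/(-31/5 + V))
b(w)/786 = (5*(-3 + 28)/(-31 + 5*28))/786 = (5*25/(-31 + 140))*(1/786) = (5*25/109)*(1/786) = (5*(1/109)*25)*(1/786) = (125/109)*(1/786) = 125/85674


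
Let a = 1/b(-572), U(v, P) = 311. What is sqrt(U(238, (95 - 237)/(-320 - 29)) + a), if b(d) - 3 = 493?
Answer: sqrt(4781967)/124 ≈ 17.635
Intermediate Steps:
b(d) = 496 (b(d) = 3 + 493 = 496)
a = 1/496 ≈ 0.0020161
sqrt(U(238, (95 - 237)/(-320 - 29)) + a) = sqrt(311 + 1/496) = sqrt(154257/496) = sqrt(4781967)/124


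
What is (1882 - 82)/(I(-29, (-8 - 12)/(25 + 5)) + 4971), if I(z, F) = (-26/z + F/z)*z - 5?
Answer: 2700/7409 ≈ 0.36442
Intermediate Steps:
I(z, F) = -5 + z*(-26/z + F/z) (I(z, F) = z*(-26/z + F/z) - 5 = -5 + z*(-26/z + F/z))
(1882 - 82)/(I(-29, (-8 - 12)/(25 + 5)) + 4971) = (1882 - 82)/((-31 + (-8 - 12)/(25 + 5)) + 4971) = 1800/((-31 - 20/30) + 4971) = 1800/((-31 - 20*1/30) + 4971) = 1800/((-31 - ⅔) + 4971) = 1800/(-95/3 + 4971) = 1800/(14818/3) = 1800*(3/14818) = 2700/7409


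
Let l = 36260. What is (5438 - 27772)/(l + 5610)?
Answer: -11167/20935 ≈ -0.53341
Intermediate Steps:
(5438 - 27772)/(l + 5610) = (5438 - 27772)/(36260 + 5610) = -22334/41870 = -22334*1/41870 = -11167/20935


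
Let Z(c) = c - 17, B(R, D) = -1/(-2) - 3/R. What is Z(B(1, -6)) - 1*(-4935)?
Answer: 9831/2 ≈ 4915.5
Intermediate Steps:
B(R, D) = 1/2 - 3/R (B(R, D) = -1*(-1/2) - 3/R = 1/2 - 3/R)
Z(c) = -17 + c
Z(B(1, -6)) - 1*(-4935) = (-17 + (1/2)*(-6 + 1)/1) - 1*(-4935) = (-17 + (1/2)*1*(-5)) + 4935 = (-17 - 5/2) + 4935 = -39/2 + 4935 = 9831/2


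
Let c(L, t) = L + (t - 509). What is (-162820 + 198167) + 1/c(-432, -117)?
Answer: 37397125/1058 ≈ 35347.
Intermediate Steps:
c(L, t) = -509 + L + t (c(L, t) = L + (-509 + t) = -509 + L + t)
(-162820 + 198167) + 1/c(-432, -117) = (-162820 + 198167) + 1/(-509 - 432 - 117) = 35347 + 1/(-1058) = 35347 - 1/1058 = 37397125/1058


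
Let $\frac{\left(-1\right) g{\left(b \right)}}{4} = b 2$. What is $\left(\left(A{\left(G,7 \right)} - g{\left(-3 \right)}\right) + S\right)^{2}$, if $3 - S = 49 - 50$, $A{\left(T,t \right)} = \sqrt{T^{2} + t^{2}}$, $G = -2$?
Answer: $\left(20 - \sqrt{53}\right)^{2} \approx 161.8$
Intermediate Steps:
$g{\left(b \right)} = - 8 b$ ($g{\left(b \right)} = - 4 b 2 = - 4 \cdot 2 b = - 8 b$)
$S = 4$ ($S = 3 - \left(49 - 50\right) = 3 - -1 = 3 + 1 = 4$)
$\left(\left(A{\left(G,7 \right)} - g{\left(-3 \right)}\right) + S\right)^{2} = \left(\left(\sqrt{\left(-2\right)^{2} + 7^{2}} - \left(-8\right) \left(-3\right)\right) + 4\right)^{2} = \left(\left(\sqrt{4 + 49} - 24\right) + 4\right)^{2} = \left(\left(\sqrt{53} - 24\right) + 4\right)^{2} = \left(\left(-24 + \sqrt{53}\right) + 4\right)^{2} = \left(-20 + \sqrt{53}\right)^{2}$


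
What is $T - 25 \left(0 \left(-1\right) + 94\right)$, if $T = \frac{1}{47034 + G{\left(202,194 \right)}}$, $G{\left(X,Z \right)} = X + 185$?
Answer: $- \frac{111439349}{47421} \approx -2350.0$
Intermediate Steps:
$G{\left(X,Z \right)} = 185 + X$
$T = \frac{1}{47421}$ ($T = \frac{1}{47034 + \left(185 + 202\right)} = \frac{1}{47034 + 387} = \frac{1}{47421} \approx 2.1088 \cdot 10^{-5}$)
$T - 25 \left(0 \left(-1\right) + 94\right) = \frac{1}{47421} - 25 \left(0 \left(-1\right) + 94\right) = \frac{1}{47421} - 25 \left(0 + 94\right) = \frac{1}{47421} - 2350 = - \frac{111439349}{47421}$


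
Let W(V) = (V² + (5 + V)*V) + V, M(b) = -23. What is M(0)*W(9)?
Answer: -4968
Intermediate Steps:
W(V) = V + V² + V*(5 + V) (W(V) = (V² + V*(5 + V)) + V = V + V² + V*(5 + V))
M(0)*W(9) = -46*9*(3 + 9) = -46*9*12 = -23*216 = -4968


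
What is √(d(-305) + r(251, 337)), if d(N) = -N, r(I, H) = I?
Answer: 2*√139 ≈ 23.580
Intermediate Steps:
√(d(-305) + r(251, 337)) = √(-1*(-305) + 251) = √(305 + 251) = √556 = 2*√139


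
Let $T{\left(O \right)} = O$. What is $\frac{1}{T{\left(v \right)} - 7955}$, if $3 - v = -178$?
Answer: $- \frac{1}{7774} \approx -0.00012863$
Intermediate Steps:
$v = 181$ ($v = 3 - -178 = 3 + 178 = 181$)
$\frac{1}{T{\left(v \right)} - 7955} = \frac{1}{181 - 7955} = \frac{1}{-7774} = - \frac{1}{7774}$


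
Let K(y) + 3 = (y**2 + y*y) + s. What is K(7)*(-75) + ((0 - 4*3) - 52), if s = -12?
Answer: -6289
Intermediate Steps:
K(y) = -15 + 2*y**2 (K(y) = -3 + ((y**2 + y*y) - 12) = -3 + ((y**2 + y**2) - 12) = -3 + (2*y**2 - 12) = -3 + (-12 + 2*y**2) = -15 + 2*y**2)
K(7)*(-75) + ((0 - 4*3) - 52) = (-15 + 2*7**2)*(-75) + ((0 - 4*3) - 52) = (-15 + 2*49)*(-75) + ((0 - 12) - 52) = (-15 + 98)*(-75) + (-12 - 52) = 83*(-75) - 64 = -6225 - 64 = -6289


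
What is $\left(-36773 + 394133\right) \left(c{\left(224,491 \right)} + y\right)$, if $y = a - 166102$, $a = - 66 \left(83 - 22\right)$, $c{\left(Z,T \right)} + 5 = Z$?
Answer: $-60718680240$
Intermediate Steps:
$c{\left(Z,T \right)} = -5 + Z$
$a = -4026$ ($a = \left(-66\right) 61 = -4026$)
$y = -170128$ ($y = -4026 - 166102 = -170128$)
$\left(-36773 + 394133\right) \left(c{\left(224,491 \right)} + y\right) = \left(-36773 + 394133\right) \left(\left(-5 + 224\right) - 170128\right) = 357360 \left(219 - 170128\right) = 357360 \left(-169909\right) = -60718680240$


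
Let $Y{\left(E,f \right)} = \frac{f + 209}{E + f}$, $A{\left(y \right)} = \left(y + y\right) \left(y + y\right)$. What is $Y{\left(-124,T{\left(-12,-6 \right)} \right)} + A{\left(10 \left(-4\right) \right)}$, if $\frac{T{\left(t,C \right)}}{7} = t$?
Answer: $\frac{1331075}{208} \approx 6399.4$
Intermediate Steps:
$T{\left(t,C \right)} = 7 t$
$A{\left(y \right)} = 4 y^{2}$ ($A{\left(y \right)} = 2 y 2 y = 4 y^{2}$)
$Y{\left(E,f \right)} = \frac{209 + f}{E + f}$
$Y{\left(-124,T{\left(-12,-6 \right)} \right)} + A{\left(10 \left(-4\right) \right)} = \frac{209 + 7 \left(-12\right)}{-124 + 7 \left(-12\right)} + 4 \left(10 \left(-4\right)\right)^{2} = \frac{209 - 84}{-124 - 84} + 4 \left(-40\right)^{2} = \frac{1}{-208} \cdot 125 + 4 \cdot 1600 = \left(- \frac{1}{208}\right) 125 + 6400 = - \frac{125}{208} + 6400 = \frac{1331075}{208}$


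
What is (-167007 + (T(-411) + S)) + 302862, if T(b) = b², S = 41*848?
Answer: 339544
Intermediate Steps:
S = 34768
(-167007 + (T(-411) + S)) + 302862 = (-167007 + ((-411)² + 34768)) + 302862 = (-167007 + (168921 + 34768)) + 302862 = (-167007 + 203689) + 302862 = 36682 + 302862 = 339544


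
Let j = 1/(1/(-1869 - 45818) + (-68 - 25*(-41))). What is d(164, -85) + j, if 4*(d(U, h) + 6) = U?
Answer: 1597323717/45636458 ≈ 35.001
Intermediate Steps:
d(U, h) = -6 + U/4
j = 47687/45636458 (j = 1/(1/(-47687) + (-68 + 1025)) = 1/(-1/47687 + 957) = 1/(45636458/47687) = 47687/45636458 ≈ 0.0010449)
d(164, -85) + j = (-6 + (¼)*164) + 47687/45636458 = (-6 + 41) + 47687/45636458 = 35 + 47687/45636458 = 1597323717/45636458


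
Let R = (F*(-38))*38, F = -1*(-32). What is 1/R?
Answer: -1/46208 ≈ -2.1641e-5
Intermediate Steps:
F = 32
R = -46208 (R = (32*(-38))*38 = -1216*38 = -46208)
1/R = 1/(-46208) = -1/46208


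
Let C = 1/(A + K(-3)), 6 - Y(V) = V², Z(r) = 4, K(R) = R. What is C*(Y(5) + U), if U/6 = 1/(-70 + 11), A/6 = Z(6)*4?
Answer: -1127/5487 ≈ -0.20539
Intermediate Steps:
Y(V) = 6 - V²
A = 96 (A = 6*(4*4) = 6*16 = 96)
U = -6/59 (U = 6/(-70 + 11) = 6/(-59) = 6*(-1/59) = -6/59 ≈ -0.10169)
C = 1/93 (C = 1/(96 - 3) = 1/93 ≈ 0.010753)
C*(Y(5) + U) = ((6 - 1*5²) - 6/59)/93 = ((6 - 1*25) - 6/59)/93 = ((6 - 25) - 6/59)/93 = (-19 - 6/59)/93 = (1/93)*(-1127/59) = -1127/5487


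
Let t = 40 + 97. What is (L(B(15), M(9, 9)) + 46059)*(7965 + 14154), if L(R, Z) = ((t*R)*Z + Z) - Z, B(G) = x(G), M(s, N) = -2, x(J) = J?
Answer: 927869931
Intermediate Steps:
t = 137
B(G) = G
L(R, Z) = 137*R*Z (L(R, Z) = ((137*R)*Z + Z) - Z = (137*R*Z + Z) - Z = (Z + 137*R*Z) - Z = 137*R*Z)
(L(B(15), M(9, 9)) + 46059)*(7965 + 14154) = (137*15*(-2) + 46059)*(7965 + 14154) = (-4110 + 46059)*22119 = 41949*22119 = 927869931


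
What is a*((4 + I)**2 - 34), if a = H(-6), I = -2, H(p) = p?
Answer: 180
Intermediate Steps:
a = -6
a*((4 + I)**2 - 34) = -6*((4 - 2)**2 - 34) = -6*(2**2 - 34) = -6*(4 - 34) = -6*(-30) = 180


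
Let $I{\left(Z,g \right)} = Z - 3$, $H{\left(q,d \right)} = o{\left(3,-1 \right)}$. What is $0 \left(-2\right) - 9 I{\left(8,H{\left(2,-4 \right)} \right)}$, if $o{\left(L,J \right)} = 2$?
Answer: $-45$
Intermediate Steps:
$H{\left(q,d \right)} = 2$
$I{\left(Z,g \right)} = -3 + Z$ ($I{\left(Z,g \right)} = Z - 3 = -3 + Z$)
$0 \left(-2\right) - 9 I{\left(8,H{\left(2,-4 \right)} \right)} = 0 \left(-2\right) - 9 \left(-3 + 8\right) = 0 - 45 = -45$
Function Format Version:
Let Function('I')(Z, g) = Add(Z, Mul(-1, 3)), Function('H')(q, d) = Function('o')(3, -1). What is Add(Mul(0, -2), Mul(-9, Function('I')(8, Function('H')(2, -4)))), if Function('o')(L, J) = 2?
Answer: -45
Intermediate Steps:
Function('H')(q, d) = 2
Function('I')(Z, g) = Add(-3, Z) (Function('I')(Z, g) = Add(Z, -3) = Add(-3, Z))
Add(Mul(0, -2), Mul(-9, Function('I')(8, Function('H')(2, -4)))) = Add(Mul(0, -2), Mul(-9, Add(-3, 8))) = Add(0, Mul(-9, 5)) = Add(0, -45) = -45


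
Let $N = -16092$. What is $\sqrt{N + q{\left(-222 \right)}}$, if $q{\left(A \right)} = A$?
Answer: $i \sqrt{16314} \approx 127.73 i$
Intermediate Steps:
$\sqrt{N + q{\left(-222 \right)}} = \sqrt{-16092 - 222} = \sqrt{-16314} = i \sqrt{16314}$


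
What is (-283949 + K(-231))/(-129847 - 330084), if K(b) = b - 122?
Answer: 284302/459931 ≈ 0.61814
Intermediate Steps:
K(b) = -122 + b
(-283949 + K(-231))/(-129847 - 330084) = (-283949 + (-122 - 231))/(-129847 - 330084) = (-283949 - 353)/(-459931) = -284302*(-1/459931) = 284302/459931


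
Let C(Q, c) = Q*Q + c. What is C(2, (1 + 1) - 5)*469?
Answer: 469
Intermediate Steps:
C(Q, c) = c + Q**2 (C(Q, c) = Q**2 + c = c + Q**2)
C(2, (1 + 1) - 5)*469 = (((1 + 1) - 5) + 2**2)*469 = ((2 - 5) + 4)*469 = (-3 + 4)*469 = 1*469 = 469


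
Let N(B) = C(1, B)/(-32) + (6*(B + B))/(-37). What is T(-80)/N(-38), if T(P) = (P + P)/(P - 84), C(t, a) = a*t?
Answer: 23680/327959 ≈ 0.072204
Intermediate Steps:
T(P) = 2*P/(-84 + P) (T(P) = (2*P)/(-84 + P) = 2*P/(-84 + P))
N(B) = -421*B/1184 (N(B) = (B*1)/(-32) + (6*(B + B))/(-37) = B*(-1/32) + (6*(2*B))*(-1/37) = -B/32 + (12*B)*(-1/37) = -B/32 - 12*B/37 = -421*B/1184)
T(-80)/N(-38) = (2*(-80)/(-84 - 80))/((-421/1184*(-38))) = (2*(-80)/(-164))/(7999/592) = (2*(-80)*(-1/164))*(592/7999) = (40/41)*(592/7999) = 23680/327959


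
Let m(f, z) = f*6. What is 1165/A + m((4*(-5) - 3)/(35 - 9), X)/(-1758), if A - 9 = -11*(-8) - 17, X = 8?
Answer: 887681/60944 ≈ 14.566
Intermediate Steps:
A = 80 (A = 9 + (-11*(-8) - 17) = 9 + (88 - 17) = 9 + 71 = 80)
m(f, z) = 6*f
1165/A + m((4*(-5) - 3)/(35 - 9), X)/(-1758) = 1165/80 + (6*((4*(-5) - 3)/(35 - 9)))/(-1758) = 1165*(1/80) + (6*((-20 - 3)/26))*(-1/1758) = 233/16 + (6*(-23*1/26))*(-1/1758) = 233/16 + (6*(-23/26))*(-1/1758) = 233/16 - 69/13*(-1/1758) = 233/16 + 23/7618 = 887681/60944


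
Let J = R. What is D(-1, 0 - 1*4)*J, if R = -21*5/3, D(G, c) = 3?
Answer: -105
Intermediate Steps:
R = -35 (R = -105*⅓ = -35)
J = -35
D(-1, 0 - 1*4)*J = 3*(-35) = -105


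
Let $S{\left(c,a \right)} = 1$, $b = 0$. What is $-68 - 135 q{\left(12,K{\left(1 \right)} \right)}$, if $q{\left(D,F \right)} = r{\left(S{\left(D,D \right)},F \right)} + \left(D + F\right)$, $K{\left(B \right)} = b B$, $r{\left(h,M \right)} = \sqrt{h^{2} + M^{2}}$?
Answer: $-1823$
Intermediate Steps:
$r{\left(h,M \right)} = \sqrt{M^{2} + h^{2}}$
$K{\left(B \right)} = 0$ ($K{\left(B \right)} = 0 B = 0$)
$q{\left(D,F \right)} = D + F + \sqrt{1 + F^{2}}$ ($q{\left(D,F \right)} = \sqrt{F^{2} + 1^{2}} + \left(D + F\right) = \sqrt{F^{2} + 1} + \left(D + F\right) = \sqrt{1 + F^{2}} + \left(D + F\right) = D + F + \sqrt{1 + F^{2}}$)
$-68 - 135 q{\left(12,K{\left(1 \right)} \right)} = -68 - 135 \left(12 + 0 + \sqrt{1 + 0^{2}}\right) = -68 - 135 \left(12 + 0 + \sqrt{1 + 0}\right) = -68 - 135 \left(12 + 0 + \sqrt{1}\right) = -68 - 135 \left(12 + 0 + 1\right) = -68 - 1755 = -1823$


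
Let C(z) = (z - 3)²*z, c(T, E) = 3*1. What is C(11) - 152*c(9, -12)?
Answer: 248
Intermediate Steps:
c(T, E) = 3
C(z) = z*(-3 + z)² (C(z) = (-3 + z)²*z = z*(-3 + z)²)
C(11) - 152*c(9, -12) = 11*(-3 + 11)² - 152*3 = 11*8² - 456 = 11*64 - 456 = 704 - 456 = 248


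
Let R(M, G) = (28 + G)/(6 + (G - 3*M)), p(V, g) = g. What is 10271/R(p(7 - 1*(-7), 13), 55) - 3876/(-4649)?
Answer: 1050819046/385867 ≈ 2723.3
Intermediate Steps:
R(M, G) = (28 + G)/(6 + G - 3*M)
10271/R(p(7 - 1*(-7), 13), 55) - 3876/(-4649) = 10271/(((28 + 55)/(6 + 55 - 3*13))) - 3876/(-4649) = 10271/((83/(6 + 55 - 39))) - 3876*(-1/4649) = 10271/((83/22)) + 3876/4649 = 10271/(((1/22)*83)) + 3876/4649 = 10271/(83/22) + 3876/4649 = 10271*(22/83) + 3876/4649 = 225962/83 + 3876/4649 = 1050819046/385867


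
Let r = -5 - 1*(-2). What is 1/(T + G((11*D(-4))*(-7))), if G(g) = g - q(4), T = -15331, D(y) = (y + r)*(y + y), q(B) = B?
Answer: -1/19647 ≈ -5.0898e-5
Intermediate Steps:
r = -3 (r = -5 + 2 = -3)
D(y) = 2*y*(-3 + y) (D(y) = (y - 3)*(y + y) = (-3 + y)*(2*y) = 2*y*(-3 + y))
G(g) = -4 + g (G(g) = g - 1*4 = g - 4 = -4 + g)
1/(T + G((11*D(-4))*(-7))) = 1/(-15331 + (-4 + (11*(2*(-4)*(-3 - 4)))*(-7))) = 1/(-15331 + (-4 + (11*(2*(-4)*(-7)))*(-7))) = 1/(-15331 + (-4 + (11*56)*(-7))) = 1/(-15331 + (-4 + 616*(-7))) = 1/(-15331 + (-4 - 4312)) = 1/(-15331 - 4316) = 1/(-19647) = -1/19647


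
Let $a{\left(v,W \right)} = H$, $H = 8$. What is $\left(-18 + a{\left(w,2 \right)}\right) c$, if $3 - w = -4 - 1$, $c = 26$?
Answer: $-260$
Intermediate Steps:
$w = 8$ ($w = 3 - \left(-4 - 1\right) = 3 - -5 = 3 + 5 = 8$)
$a{\left(v,W \right)} = 8$
$\left(-18 + a{\left(w,2 \right)}\right) c = \left(-18 + 8\right) 26 = \left(-10\right) 26 = -260$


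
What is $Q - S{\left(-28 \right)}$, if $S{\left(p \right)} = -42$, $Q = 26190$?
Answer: $26232$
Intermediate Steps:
$Q - S{\left(-28 \right)} = 26190 - -42 = 26190 + 42 = 26232$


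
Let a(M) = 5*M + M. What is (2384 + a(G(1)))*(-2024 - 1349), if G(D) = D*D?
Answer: -8061470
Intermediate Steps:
G(D) = D²
a(M) = 6*M
(2384 + a(G(1)))*(-2024 - 1349) = (2384 + 6*1²)*(-2024 - 1349) = (2384 + 6*1)*(-3373) = (2384 + 6)*(-3373) = 2390*(-3373) = -8061470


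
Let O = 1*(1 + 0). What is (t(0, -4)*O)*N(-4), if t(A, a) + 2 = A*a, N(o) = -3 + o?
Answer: 14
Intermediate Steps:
t(A, a) = -2 + A*a
O = 1 (O = 1*1 = 1)
(t(0, -4)*O)*N(-4) = ((-2 + 0*(-4))*1)*(-3 - 4) = ((-2 + 0)*1)*(-7) = -2*1*(-7) = -2*(-7) = 14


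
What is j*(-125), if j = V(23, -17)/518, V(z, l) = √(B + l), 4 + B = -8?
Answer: -125*I*√29/518 ≈ -1.2995*I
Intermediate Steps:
B = -12 (B = -4 - 8 = -12)
V(z, l) = √(-12 + l)
j = I*√29/518 (j = √(-12 - 17)/518 = √(-29)*(1/518) = (I*√29)*(1/518) = I*√29/518 ≈ 0.010396*I)
j*(-125) = (I*√29/518)*(-125) = -125*I*√29/518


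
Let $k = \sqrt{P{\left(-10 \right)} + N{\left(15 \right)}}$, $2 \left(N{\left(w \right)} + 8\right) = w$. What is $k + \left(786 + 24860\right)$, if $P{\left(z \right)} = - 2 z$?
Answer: $25646 + \frac{\sqrt{78}}{2} \approx 25650.0$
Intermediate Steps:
$N{\left(w \right)} = -8 + \frac{w}{2}$
$k = \frac{\sqrt{78}}{2}$ ($k = \sqrt{\left(-2\right) \left(-10\right) + \left(-8 + \frac{1}{2} \cdot 15\right)} = \sqrt{20 + \left(-8 + \frac{15}{2}\right)} = \sqrt{20 - \frac{1}{2}} = \sqrt{\frac{39}{2}} = \frac{\sqrt{78}}{2} \approx 4.4159$)
$k + \left(786 + 24860\right) = \frac{\sqrt{78}}{2} + \left(786 + 24860\right) = \frac{\sqrt{78}}{2} + 25646 = 25646 + \frac{\sqrt{78}}{2}$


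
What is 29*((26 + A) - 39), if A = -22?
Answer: -1015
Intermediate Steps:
29*((26 + A) - 39) = 29*((26 - 22) - 39) = 29*(4 - 39) = 29*(-35) = -1015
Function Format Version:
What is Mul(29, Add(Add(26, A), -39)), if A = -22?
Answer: -1015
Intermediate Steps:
Mul(29, Add(Add(26, A), -39)) = Mul(29, Add(Add(26, -22), -39)) = Mul(29, Add(4, -39)) = Mul(29, -35) = -1015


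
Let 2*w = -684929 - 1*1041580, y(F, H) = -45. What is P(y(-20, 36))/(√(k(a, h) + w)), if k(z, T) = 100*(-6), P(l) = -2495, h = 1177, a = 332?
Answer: 2495*I*√3455418/1727709 ≈ 2.6844*I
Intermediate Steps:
w = -1726509/2 (w = (-684929 - 1*1041580)/2 = (-684929 - 1041580)/2 = (½)*(-1726509) = -1726509/2 ≈ -8.6325e+5)
k(z, T) = -600
P(y(-20, 36))/(√(k(a, h) + w)) = -2495/√(-600 - 1726509/2) = -2495*(-I*√3455418/1727709) = -(-2495)*I*√3455418/1727709 = 2495*I*√3455418/1727709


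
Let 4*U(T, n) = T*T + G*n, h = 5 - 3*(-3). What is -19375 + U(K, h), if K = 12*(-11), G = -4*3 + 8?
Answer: -15033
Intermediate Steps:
h = 14 (h = 5 + 9 = 14)
G = -4 (G = -12 + 8 = -4)
K = -132
U(T, n) = -n + T²/4 (U(T, n) = (T*T - 4*n)/4 = (T² - 4*n)/4 = -n + T²/4)
-19375 + U(K, h) = -19375 + (-1*14 + (¼)*(-132)²) = -19375 + (-14 + (¼)*17424) = -19375 + (-14 + 4356) = -19375 + 4342 = -15033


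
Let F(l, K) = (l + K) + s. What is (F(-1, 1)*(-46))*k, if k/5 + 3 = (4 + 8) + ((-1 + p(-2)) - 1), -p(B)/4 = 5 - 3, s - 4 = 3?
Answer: 1610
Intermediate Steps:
s = 7 (s = 4 + 3 = 7)
p(B) = -8 (p(B) = -4*(5 - 3) = -4*2 = -8)
F(l, K) = 7 + K + l (F(l, K) = (l + K) + 7 = (K + l) + 7 = 7 + K + l)
k = -5 (k = -15 + 5*((4 + 8) + ((-1 - 8) - 1)) = -15 + 5*(12 + (-9 - 1)) = -15 + 5*(12 - 10) = -15 + 5*2 = -15 + 10 = -5)
(F(-1, 1)*(-46))*k = ((7 + 1 - 1)*(-46))*(-5) = (7*(-46))*(-5) = -322*(-5) = 1610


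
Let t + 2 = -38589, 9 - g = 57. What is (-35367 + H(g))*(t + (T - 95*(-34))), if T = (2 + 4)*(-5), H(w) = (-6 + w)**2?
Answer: 1148473341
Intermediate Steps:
g = -48 (g = 9 - 1*57 = 9 - 57 = -48)
t = -38591 (t = -2 - 38589 = -38591)
T = -30 (T = 6*(-5) = -30)
(-35367 + H(g))*(t + (T - 95*(-34))) = (-35367 + (-6 - 48)**2)*(-38591 + (-30 - 95*(-34))) = (-35367 + (-54)**2)*(-38591 + (-30 + 3230)) = (-35367 + 2916)*(-38591 + 3200) = -32451*(-35391) = 1148473341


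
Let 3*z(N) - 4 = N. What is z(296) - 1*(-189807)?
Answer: 189907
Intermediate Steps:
z(N) = 4/3 + N/3
z(296) - 1*(-189807) = (4/3 + (1/3)*296) - 1*(-189807) = (4/3 + 296/3) + 189807 = 100 + 189807 = 189907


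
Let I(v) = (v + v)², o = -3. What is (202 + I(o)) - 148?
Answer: 90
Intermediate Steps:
I(v) = 4*v² (I(v) = (2*v)² = 4*v²)
(202 + I(o)) - 148 = (202 + 4*(-3)²) - 148 = (202 + 4*9) - 148 = (202 + 36) - 148 = 238 - 148 = 90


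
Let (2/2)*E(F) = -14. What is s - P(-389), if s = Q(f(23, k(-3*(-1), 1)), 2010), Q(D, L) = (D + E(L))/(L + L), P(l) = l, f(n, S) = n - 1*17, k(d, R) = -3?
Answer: 390943/1005 ≈ 389.00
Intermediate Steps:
E(F) = -14
f(n, S) = -17 + n (f(n, S) = n - 17 = -17 + n)
Q(D, L) = (-14 + D)/(2*L) (Q(D, L) = (D - 14)/(L + L) = (-14 + D)/((2*L)) = (-14 + D)*(1/(2*L)) = (-14 + D)/(2*L))
s = -2/1005 (s = (½)*(-14 + (-17 + 23))/2010 = (½)*(1/2010)*(-14 + 6) = (½)*(1/2010)*(-8) = -2/1005 ≈ -0.0019901)
s - P(-389) = -2/1005 - 1*(-389) = -2/1005 + 389 = 390943/1005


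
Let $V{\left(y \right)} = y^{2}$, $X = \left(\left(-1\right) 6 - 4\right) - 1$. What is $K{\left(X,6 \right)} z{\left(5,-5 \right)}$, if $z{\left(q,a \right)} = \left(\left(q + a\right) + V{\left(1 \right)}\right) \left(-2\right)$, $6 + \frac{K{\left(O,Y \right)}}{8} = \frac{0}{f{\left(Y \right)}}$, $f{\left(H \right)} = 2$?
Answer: $96$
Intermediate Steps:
$X = -11$ ($X = \left(-6 - 4\right) - 1 = -10 - 1 = -11$)
$K{\left(O,Y \right)} = -48$ ($K{\left(O,Y \right)} = -48 + 8 \cdot \frac{0}{2} = -48 + 8 \cdot 0 \cdot \frac{1}{2} = -48 + 8 \cdot 0 = -48 + 0 = -48$)
$z{\left(q,a \right)} = -2 - 2 a - 2 q$ ($z{\left(q,a \right)} = \left(\left(q + a\right) + 1^{2}\right) \left(-2\right) = \left(\left(a + q\right) + 1\right) \left(-2\right) = \left(1 + a + q\right) \left(-2\right) = -2 - 2 a - 2 q$)
$K{\left(X,6 \right)} z{\left(5,-5 \right)} = - 48 \left(-2 - -10 - 10\right) = - 48 \left(-2 + 10 - 10\right) = \left(-48\right) \left(-2\right) = 96$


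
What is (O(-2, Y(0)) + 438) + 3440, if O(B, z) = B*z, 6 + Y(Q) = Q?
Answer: 3890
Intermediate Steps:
Y(Q) = -6 + Q
(O(-2, Y(0)) + 438) + 3440 = (-2*(-6 + 0) + 438) + 3440 = (-2*(-6) + 438) + 3440 = (12 + 438) + 3440 = 450 + 3440 = 3890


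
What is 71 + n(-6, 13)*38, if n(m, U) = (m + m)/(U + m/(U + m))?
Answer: 2843/85 ≈ 33.447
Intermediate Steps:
n(m, U) = 2*m/(U + m/(U + m)) (n(m, U) = (2*m)/(U + m/(U + m)) = 2*m/(U + m/(U + m)))
71 + n(-6, 13)*38 = 71 + (2*(-6)*(13 - 6)/(-6 + 13² + 13*(-6)))*38 = 71 + (2*(-6)*7/(-6 + 169 - 78))*38 = 71 + (2*(-6)*7/85)*38 = 71 + (2*(-6)*(1/85)*7)*38 = 71 - 84/85*38 = 71 - 3192/85 = 2843/85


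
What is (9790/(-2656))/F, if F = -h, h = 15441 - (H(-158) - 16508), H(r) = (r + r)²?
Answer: -55/1013264 ≈ -5.4280e-5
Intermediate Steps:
H(r) = 4*r² (H(r) = (2*r)² = 4*r²)
h = -67907 (h = 15441 - (4*(-158)² - 16508) = 15441 - (4*24964 - 16508) = 15441 - (99856 - 16508) = 15441 - 1*83348 = 15441 - 83348 = -67907)
F = 67907 (F = -1*(-67907) = 67907)
(9790/(-2656))/F = (9790/(-2656))/67907 = (9790*(-1/2656))*(1/67907) = -4895/1328*1/67907 = -55/1013264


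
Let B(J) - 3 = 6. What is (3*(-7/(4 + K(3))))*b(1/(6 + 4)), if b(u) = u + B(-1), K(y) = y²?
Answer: -147/10 ≈ -14.700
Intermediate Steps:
B(J) = 9 (B(J) = 3 + 6 = 9)
b(u) = 9 + u (b(u) = u + 9 = 9 + u)
(3*(-7/(4 + K(3))))*b(1/(6 + 4)) = (3*(-7/(4 + 3²)))*(9 + 1/(6 + 4)) = (3*(-7/(4 + 9)))*(9 + 1/10) = (3*(-7/13))*(9 + ⅒) = (3*(-7*1/13))*(91/10) = (3*(-7/13))*(91/10) = -21/13*91/10 = -147/10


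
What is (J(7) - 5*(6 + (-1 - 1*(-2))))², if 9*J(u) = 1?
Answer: 98596/81 ≈ 1217.2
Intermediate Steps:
J(u) = ⅑ (J(u) = (⅑)*1 = ⅑)
(J(7) - 5*(6 + (-1 - 1*(-2))))² = (⅑ - 5*(6 + (-1 - 1*(-2))))² = (⅑ - 5*(6 + (-1 + 2)))² = (⅑ - 5*(6 + 1))² = (⅑ - 5*7)² = (⅑ - 35)² = (-314/9)² = 98596/81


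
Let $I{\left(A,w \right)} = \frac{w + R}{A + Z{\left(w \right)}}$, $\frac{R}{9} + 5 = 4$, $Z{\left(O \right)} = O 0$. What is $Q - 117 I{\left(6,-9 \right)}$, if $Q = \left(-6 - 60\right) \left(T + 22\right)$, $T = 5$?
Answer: $-1431$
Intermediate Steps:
$Z{\left(O \right)} = 0$
$R = -9$ ($R = -45 + 9 \cdot 4 = -45 + 36 = -9$)
$I{\left(A,w \right)} = \frac{-9 + w}{A}$ ($I{\left(A,w \right)} = \frac{w - 9}{A + 0} = \frac{-9 + w}{A}$)
$Q = -1782$ ($Q = \left(-6 - 60\right) \left(5 + 22\right) = \left(-66\right) 27 = -1782$)
$Q - 117 I{\left(6,-9 \right)} = -1782 - 117 \frac{-9 - 9}{6} = -1782 - 117 \cdot \frac{1}{6} \left(-18\right) = -1782 - -351 = -1782 + 351 = -1431$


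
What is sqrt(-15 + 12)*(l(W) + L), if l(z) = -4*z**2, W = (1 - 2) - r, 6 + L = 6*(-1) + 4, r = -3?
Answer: -24*I*sqrt(3) ≈ -41.569*I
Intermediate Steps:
L = -8 (L = -6 + (6*(-1) + 4) = -6 + (-6 + 4) = -6 - 2 = -8)
W = 2 (W = (1 - 2) - 1*(-3) = -1 + 3 = 2)
sqrt(-15 + 12)*(l(W) + L) = sqrt(-15 + 12)*(-4*2**2 - 8) = sqrt(-3)*(-4*4 - 8) = (I*sqrt(3))*(-16 - 8) = (I*sqrt(3))*(-24) = -24*I*sqrt(3)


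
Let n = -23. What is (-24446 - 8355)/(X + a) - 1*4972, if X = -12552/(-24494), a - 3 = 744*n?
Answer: -1041369747037/209527647 ≈ -4970.1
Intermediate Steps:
a = -17109 (a = 3 + 744*(-23) = 3 - 17112 = -17109)
X = 6276/12247 (X = -12552*(-1/24494) = 6276/12247 ≈ 0.51245)
(-24446 - 8355)/(X + a) - 1*4972 = (-24446 - 8355)/(6276/12247 - 17109) - 1*4972 = -32801/(-209527647/12247) - 4972 = -32801*(-12247/209527647) - 4972 = 401713847/209527647 - 4972 = -1041369747037/209527647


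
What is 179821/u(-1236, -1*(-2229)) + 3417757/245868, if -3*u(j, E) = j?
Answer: 814649027/1808886 ≈ 450.36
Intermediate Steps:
u(j, E) = -j/3
179821/u(-1236, -1*(-2229)) + 3417757/245868 = 179821/((-⅓*(-1236))) + 3417757/245868 = 179821/412 + 3417757*(1/245868) = 179821*(1/412) + 488251/35124 = 179821/412 + 488251/35124 = 814649027/1808886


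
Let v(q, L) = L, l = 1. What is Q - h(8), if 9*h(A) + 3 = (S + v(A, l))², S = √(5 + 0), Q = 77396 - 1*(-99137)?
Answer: 529598/3 - 2*√5/9 ≈ 1.7653e+5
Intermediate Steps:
Q = 176533 (Q = 77396 + 99137 = 176533)
S = √5 ≈ 2.2361
h(A) = -⅓ + (1 + √5)²/9 (h(A) = -⅓ + (√5 + 1)²/9 = -⅓ + (1 + √5)²/9)
Q - h(8) = 176533 - (⅓ + 2*√5/9) = 176533 + (-⅓ - 2*√5/9) = 529598/3 - 2*√5/9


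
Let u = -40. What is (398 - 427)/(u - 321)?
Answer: 29/361 ≈ 0.080332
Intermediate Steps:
(398 - 427)/(u - 321) = (398 - 427)/(-40 - 321) = -29/(-361) = -29*(-1/361) = 29/361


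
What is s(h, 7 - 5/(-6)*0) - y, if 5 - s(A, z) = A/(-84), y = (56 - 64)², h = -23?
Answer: -4979/84 ≈ -59.274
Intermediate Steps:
y = 64 (y = (-8)² = 64)
s(A, z) = 5 + A/84 (s(A, z) = 5 - A/(-84) = 5 - A*(-1)/84 = 5 - (-1)*A/84 = 5 + A/84)
s(h, 7 - 5/(-6)*0) - y = (5 + (1/84)*(-23)) - 1*64 = (5 - 23/84) - 64 = 397/84 - 64 = -4979/84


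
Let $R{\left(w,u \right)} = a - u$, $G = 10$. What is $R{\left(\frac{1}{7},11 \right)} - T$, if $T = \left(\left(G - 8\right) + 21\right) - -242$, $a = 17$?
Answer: $-259$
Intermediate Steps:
$R{\left(w,u \right)} = 17 - u$
$T = 265$ ($T = \left(\left(10 - 8\right) + 21\right) - -242 = \left(2 + 21\right) + 242 = 23 + 242 = 265$)
$R{\left(\frac{1}{7},11 \right)} - T = \left(17 - 11\right) - 265 = 6 - 265 = -259$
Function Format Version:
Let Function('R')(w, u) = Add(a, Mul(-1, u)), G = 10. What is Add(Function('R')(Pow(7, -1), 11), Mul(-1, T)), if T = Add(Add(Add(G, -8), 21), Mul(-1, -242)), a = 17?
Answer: -259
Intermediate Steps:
Function('R')(w, u) = Add(17, Mul(-1, u))
T = 265 (T = Add(Add(Add(10, -8), 21), Mul(-1, -242)) = Add(Add(2, 21), 242) = Add(23, 242) = 265)
Add(Function('R')(Pow(7, -1), 11), Mul(-1, T)) = Add(Add(17, Mul(-1, 11)), Mul(-1, 265)) = Add(Add(17, -11), -265) = Add(6, -265) = -259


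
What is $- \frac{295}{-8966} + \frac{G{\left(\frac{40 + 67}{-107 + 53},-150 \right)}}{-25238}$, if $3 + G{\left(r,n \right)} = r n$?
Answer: $\frac{21632461}{1018277586} \approx 0.021244$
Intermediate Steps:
$G{\left(r,n \right)} = -3 + n r$ ($G{\left(r,n \right)} = -3 + r n = -3 + n r$)
$- \frac{295}{-8966} + \frac{G{\left(\frac{40 + 67}{-107 + 53},-150 \right)}}{-25238} = - \frac{295}{-8966} + \frac{-3 - 150 \frac{40 + 67}{-107 + 53}}{-25238} = \left(-295\right) \left(- \frac{1}{8966}\right) + \left(-3 - 150 \frac{107}{-54}\right) \left(- \frac{1}{25238}\right) = \frac{295}{8966} + \left(-3 - 150 \cdot 107 \left(- \frac{1}{54}\right)\right) \left(- \frac{1}{25238}\right) = \frac{295}{8966} + \left(-3 - - \frac{2675}{9}\right) \left(- \frac{1}{25238}\right) = \frac{295}{8966} + \left(-3 + \frac{2675}{9}\right) \left(- \frac{1}{25238}\right) = \frac{295}{8966} + \frac{2648}{9} \left(- \frac{1}{25238}\right) = \frac{295}{8966} - \frac{1324}{113571} = \frac{21632461}{1018277586}$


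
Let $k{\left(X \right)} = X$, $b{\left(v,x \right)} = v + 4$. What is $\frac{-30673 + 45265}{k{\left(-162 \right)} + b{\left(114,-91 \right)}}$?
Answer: $- \frac{3648}{11} \approx -331.64$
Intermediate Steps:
$b{\left(v,x \right)} = 4 + v$
$\frac{-30673 + 45265}{k{\left(-162 \right)} + b{\left(114,-91 \right)}} = \frac{-30673 + 45265}{-162 + \left(4 + 114\right)} = \frac{14592}{-162 + 118} = \frac{14592}{-44} = 14592 \left(- \frac{1}{44}\right) = - \frac{3648}{11}$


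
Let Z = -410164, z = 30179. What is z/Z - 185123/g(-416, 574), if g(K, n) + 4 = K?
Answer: 4744882187/10766805 ≈ 440.70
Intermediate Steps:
g(K, n) = -4 + K
z/Z - 185123/g(-416, 574) = 30179/(-410164) - 185123/(-4 - 416) = 30179*(-1/410164) - 185123/(-420) = -30179/410164 - 185123*(-1/420) = -30179/410164 + 185123/420 = 4744882187/10766805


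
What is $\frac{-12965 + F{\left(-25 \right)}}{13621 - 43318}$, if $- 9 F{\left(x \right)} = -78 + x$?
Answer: $\frac{116582}{267273} \approx 0.43619$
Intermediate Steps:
$F{\left(x \right)} = \frac{26}{3} - \frac{x}{9}$ ($F{\left(x \right)} = - \frac{-78 + x}{9} = \frac{26}{3} - \frac{x}{9}$)
$\frac{-12965 + F{\left(-25 \right)}}{13621 - 43318} = \frac{-12965 + \left(\frac{26}{3} - - \frac{25}{9}\right)}{13621 - 43318} = \frac{-12965 + \left(\frac{26}{3} + \frac{25}{9}\right)}{-29697} = \left(-12965 + \frac{103}{9}\right) \left(- \frac{1}{29697}\right) = \left(- \frac{116582}{9}\right) \left(- \frac{1}{29697}\right) = \frac{116582}{267273}$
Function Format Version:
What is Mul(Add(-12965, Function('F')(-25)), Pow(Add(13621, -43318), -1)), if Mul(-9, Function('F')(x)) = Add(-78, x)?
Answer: Rational(116582, 267273) ≈ 0.43619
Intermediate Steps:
Function('F')(x) = Add(Rational(26, 3), Mul(Rational(-1, 9), x)) (Function('F')(x) = Mul(Rational(-1, 9), Add(-78, x)) = Add(Rational(26, 3), Mul(Rational(-1, 9), x)))
Mul(Add(-12965, Function('F')(-25)), Pow(Add(13621, -43318), -1)) = Mul(Add(-12965, Add(Rational(26, 3), Mul(Rational(-1, 9), -25))), Pow(Add(13621, -43318), -1)) = Mul(Add(-12965, Add(Rational(26, 3), Rational(25, 9))), Pow(-29697, -1)) = Mul(Add(-12965, Rational(103, 9)), Rational(-1, 29697)) = Mul(Rational(-116582, 9), Rational(-1, 29697)) = Rational(116582, 267273)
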